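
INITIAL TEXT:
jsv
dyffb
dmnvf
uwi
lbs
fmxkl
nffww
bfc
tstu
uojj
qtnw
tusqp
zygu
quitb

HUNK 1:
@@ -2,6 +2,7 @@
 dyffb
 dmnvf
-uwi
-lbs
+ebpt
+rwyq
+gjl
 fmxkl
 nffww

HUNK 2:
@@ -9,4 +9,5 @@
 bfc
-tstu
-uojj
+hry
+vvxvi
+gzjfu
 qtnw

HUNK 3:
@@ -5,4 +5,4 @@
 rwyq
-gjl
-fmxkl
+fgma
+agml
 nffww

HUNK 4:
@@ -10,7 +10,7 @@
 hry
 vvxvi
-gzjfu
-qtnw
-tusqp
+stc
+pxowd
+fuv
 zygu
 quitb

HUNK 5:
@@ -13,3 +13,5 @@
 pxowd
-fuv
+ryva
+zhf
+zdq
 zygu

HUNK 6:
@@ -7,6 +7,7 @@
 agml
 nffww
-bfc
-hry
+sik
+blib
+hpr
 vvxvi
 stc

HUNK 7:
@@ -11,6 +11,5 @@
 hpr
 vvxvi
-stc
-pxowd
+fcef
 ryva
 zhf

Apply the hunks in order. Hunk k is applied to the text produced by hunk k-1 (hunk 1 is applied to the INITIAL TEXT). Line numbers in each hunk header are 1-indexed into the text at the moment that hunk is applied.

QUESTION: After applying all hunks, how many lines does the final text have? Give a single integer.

Hunk 1: at line 2 remove [uwi,lbs] add [ebpt,rwyq,gjl] -> 15 lines: jsv dyffb dmnvf ebpt rwyq gjl fmxkl nffww bfc tstu uojj qtnw tusqp zygu quitb
Hunk 2: at line 9 remove [tstu,uojj] add [hry,vvxvi,gzjfu] -> 16 lines: jsv dyffb dmnvf ebpt rwyq gjl fmxkl nffww bfc hry vvxvi gzjfu qtnw tusqp zygu quitb
Hunk 3: at line 5 remove [gjl,fmxkl] add [fgma,agml] -> 16 lines: jsv dyffb dmnvf ebpt rwyq fgma agml nffww bfc hry vvxvi gzjfu qtnw tusqp zygu quitb
Hunk 4: at line 10 remove [gzjfu,qtnw,tusqp] add [stc,pxowd,fuv] -> 16 lines: jsv dyffb dmnvf ebpt rwyq fgma agml nffww bfc hry vvxvi stc pxowd fuv zygu quitb
Hunk 5: at line 13 remove [fuv] add [ryva,zhf,zdq] -> 18 lines: jsv dyffb dmnvf ebpt rwyq fgma agml nffww bfc hry vvxvi stc pxowd ryva zhf zdq zygu quitb
Hunk 6: at line 7 remove [bfc,hry] add [sik,blib,hpr] -> 19 lines: jsv dyffb dmnvf ebpt rwyq fgma agml nffww sik blib hpr vvxvi stc pxowd ryva zhf zdq zygu quitb
Hunk 7: at line 11 remove [stc,pxowd] add [fcef] -> 18 lines: jsv dyffb dmnvf ebpt rwyq fgma agml nffww sik blib hpr vvxvi fcef ryva zhf zdq zygu quitb
Final line count: 18

Answer: 18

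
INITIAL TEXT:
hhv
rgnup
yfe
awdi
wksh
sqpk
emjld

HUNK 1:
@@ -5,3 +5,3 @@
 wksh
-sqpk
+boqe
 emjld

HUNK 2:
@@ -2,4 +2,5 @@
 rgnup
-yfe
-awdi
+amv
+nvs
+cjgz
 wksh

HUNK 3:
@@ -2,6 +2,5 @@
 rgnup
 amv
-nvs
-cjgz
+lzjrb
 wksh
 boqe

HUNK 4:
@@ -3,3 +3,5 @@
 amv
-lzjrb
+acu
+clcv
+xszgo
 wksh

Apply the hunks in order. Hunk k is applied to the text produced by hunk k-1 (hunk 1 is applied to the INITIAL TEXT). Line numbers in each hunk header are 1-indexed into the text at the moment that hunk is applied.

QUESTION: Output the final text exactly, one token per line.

Answer: hhv
rgnup
amv
acu
clcv
xszgo
wksh
boqe
emjld

Derivation:
Hunk 1: at line 5 remove [sqpk] add [boqe] -> 7 lines: hhv rgnup yfe awdi wksh boqe emjld
Hunk 2: at line 2 remove [yfe,awdi] add [amv,nvs,cjgz] -> 8 lines: hhv rgnup amv nvs cjgz wksh boqe emjld
Hunk 3: at line 2 remove [nvs,cjgz] add [lzjrb] -> 7 lines: hhv rgnup amv lzjrb wksh boqe emjld
Hunk 4: at line 3 remove [lzjrb] add [acu,clcv,xszgo] -> 9 lines: hhv rgnup amv acu clcv xszgo wksh boqe emjld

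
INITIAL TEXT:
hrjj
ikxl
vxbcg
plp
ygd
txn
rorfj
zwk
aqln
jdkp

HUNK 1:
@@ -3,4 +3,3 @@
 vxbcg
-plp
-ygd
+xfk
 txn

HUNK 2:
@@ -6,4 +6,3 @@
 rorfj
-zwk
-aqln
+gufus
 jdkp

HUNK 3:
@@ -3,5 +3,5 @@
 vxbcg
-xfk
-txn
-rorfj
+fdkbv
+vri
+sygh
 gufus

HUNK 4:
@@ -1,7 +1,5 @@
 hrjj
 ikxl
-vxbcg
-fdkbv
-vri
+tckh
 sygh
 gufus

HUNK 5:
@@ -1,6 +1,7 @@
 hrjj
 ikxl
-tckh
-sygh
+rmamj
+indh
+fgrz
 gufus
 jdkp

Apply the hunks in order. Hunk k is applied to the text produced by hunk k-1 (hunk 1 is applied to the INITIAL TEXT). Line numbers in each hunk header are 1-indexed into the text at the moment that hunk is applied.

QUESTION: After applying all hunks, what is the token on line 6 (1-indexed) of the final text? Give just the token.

Answer: gufus

Derivation:
Hunk 1: at line 3 remove [plp,ygd] add [xfk] -> 9 lines: hrjj ikxl vxbcg xfk txn rorfj zwk aqln jdkp
Hunk 2: at line 6 remove [zwk,aqln] add [gufus] -> 8 lines: hrjj ikxl vxbcg xfk txn rorfj gufus jdkp
Hunk 3: at line 3 remove [xfk,txn,rorfj] add [fdkbv,vri,sygh] -> 8 lines: hrjj ikxl vxbcg fdkbv vri sygh gufus jdkp
Hunk 4: at line 1 remove [vxbcg,fdkbv,vri] add [tckh] -> 6 lines: hrjj ikxl tckh sygh gufus jdkp
Hunk 5: at line 1 remove [tckh,sygh] add [rmamj,indh,fgrz] -> 7 lines: hrjj ikxl rmamj indh fgrz gufus jdkp
Final line 6: gufus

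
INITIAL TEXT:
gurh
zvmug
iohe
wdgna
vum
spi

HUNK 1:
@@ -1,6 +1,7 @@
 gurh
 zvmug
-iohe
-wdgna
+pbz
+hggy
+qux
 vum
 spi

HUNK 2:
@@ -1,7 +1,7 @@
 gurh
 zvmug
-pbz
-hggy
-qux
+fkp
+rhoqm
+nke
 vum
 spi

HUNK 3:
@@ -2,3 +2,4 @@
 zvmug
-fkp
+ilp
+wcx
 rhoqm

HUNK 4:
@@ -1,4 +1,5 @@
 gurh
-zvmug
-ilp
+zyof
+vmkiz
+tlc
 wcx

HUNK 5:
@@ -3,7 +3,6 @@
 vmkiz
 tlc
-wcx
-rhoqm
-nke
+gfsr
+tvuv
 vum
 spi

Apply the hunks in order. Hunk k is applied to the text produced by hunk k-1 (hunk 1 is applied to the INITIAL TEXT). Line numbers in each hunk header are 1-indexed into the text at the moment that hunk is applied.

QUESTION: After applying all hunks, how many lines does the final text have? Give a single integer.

Hunk 1: at line 1 remove [iohe,wdgna] add [pbz,hggy,qux] -> 7 lines: gurh zvmug pbz hggy qux vum spi
Hunk 2: at line 1 remove [pbz,hggy,qux] add [fkp,rhoqm,nke] -> 7 lines: gurh zvmug fkp rhoqm nke vum spi
Hunk 3: at line 2 remove [fkp] add [ilp,wcx] -> 8 lines: gurh zvmug ilp wcx rhoqm nke vum spi
Hunk 4: at line 1 remove [zvmug,ilp] add [zyof,vmkiz,tlc] -> 9 lines: gurh zyof vmkiz tlc wcx rhoqm nke vum spi
Hunk 5: at line 3 remove [wcx,rhoqm,nke] add [gfsr,tvuv] -> 8 lines: gurh zyof vmkiz tlc gfsr tvuv vum spi
Final line count: 8

Answer: 8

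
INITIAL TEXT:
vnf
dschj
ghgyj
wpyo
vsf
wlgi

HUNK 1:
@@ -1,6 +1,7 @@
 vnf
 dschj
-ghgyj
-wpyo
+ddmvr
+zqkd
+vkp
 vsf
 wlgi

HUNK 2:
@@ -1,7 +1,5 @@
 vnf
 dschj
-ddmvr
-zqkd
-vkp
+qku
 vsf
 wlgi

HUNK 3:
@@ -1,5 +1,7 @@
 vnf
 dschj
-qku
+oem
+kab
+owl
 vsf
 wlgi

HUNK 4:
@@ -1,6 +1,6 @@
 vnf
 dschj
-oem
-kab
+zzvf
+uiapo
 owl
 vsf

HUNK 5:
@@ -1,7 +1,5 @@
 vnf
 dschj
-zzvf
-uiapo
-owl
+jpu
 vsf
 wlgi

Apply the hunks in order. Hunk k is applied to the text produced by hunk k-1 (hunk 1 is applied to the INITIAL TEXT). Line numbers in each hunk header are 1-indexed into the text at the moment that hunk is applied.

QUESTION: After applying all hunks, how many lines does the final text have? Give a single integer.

Hunk 1: at line 1 remove [ghgyj,wpyo] add [ddmvr,zqkd,vkp] -> 7 lines: vnf dschj ddmvr zqkd vkp vsf wlgi
Hunk 2: at line 1 remove [ddmvr,zqkd,vkp] add [qku] -> 5 lines: vnf dschj qku vsf wlgi
Hunk 3: at line 1 remove [qku] add [oem,kab,owl] -> 7 lines: vnf dschj oem kab owl vsf wlgi
Hunk 4: at line 1 remove [oem,kab] add [zzvf,uiapo] -> 7 lines: vnf dschj zzvf uiapo owl vsf wlgi
Hunk 5: at line 1 remove [zzvf,uiapo,owl] add [jpu] -> 5 lines: vnf dschj jpu vsf wlgi
Final line count: 5

Answer: 5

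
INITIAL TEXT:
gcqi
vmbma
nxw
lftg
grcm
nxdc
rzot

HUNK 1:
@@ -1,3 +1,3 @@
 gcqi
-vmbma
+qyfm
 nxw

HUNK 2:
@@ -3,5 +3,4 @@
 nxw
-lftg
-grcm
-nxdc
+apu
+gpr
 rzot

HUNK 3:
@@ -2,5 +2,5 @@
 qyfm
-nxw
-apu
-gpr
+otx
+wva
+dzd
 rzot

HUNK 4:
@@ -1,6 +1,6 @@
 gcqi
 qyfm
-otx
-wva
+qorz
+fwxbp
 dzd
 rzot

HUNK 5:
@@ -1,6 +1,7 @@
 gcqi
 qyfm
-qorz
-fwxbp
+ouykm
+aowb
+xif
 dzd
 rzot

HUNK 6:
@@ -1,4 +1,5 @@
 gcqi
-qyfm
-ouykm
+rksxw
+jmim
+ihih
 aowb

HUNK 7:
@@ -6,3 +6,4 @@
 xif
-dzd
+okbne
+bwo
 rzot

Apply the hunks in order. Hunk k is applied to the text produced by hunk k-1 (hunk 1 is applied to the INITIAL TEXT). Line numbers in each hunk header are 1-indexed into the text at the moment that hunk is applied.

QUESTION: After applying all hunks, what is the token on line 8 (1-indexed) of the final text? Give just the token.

Answer: bwo

Derivation:
Hunk 1: at line 1 remove [vmbma] add [qyfm] -> 7 lines: gcqi qyfm nxw lftg grcm nxdc rzot
Hunk 2: at line 3 remove [lftg,grcm,nxdc] add [apu,gpr] -> 6 lines: gcqi qyfm nxw apu gpr rzot
Hunk 3: at line 2 remove [nxw,apu,gpr] add [otx,wva,dzd] -> 6 lines: gcqi qyfm otx wva dzd rzot
Hunk 4: at line 1 remove [otx,wva] add [qorz,fwxbp] -> 6 lines: gcqi qyfm qorz fwxbp dzd rzot
Hunk 5: at line 1 remove [qorz,fwxbp] add [ouykm,aowb,xif] -> 7 lines: gcqi qyfm ouykm aowb xif dzd rzot
Hunk 6: at line 1 remove [qyfm,ouykm] add [rksxw,jmim,ihih] -> 8 lines: gcqi rksxw jmim ihih aowb xif dzd rzot
Hunk 7: at line 6 remove [dzd] add [okbne,bwo] -> 9 lines: gcqi rksxw jmim ihih aowb xif okbne bwo rzot
Final line 8: bwo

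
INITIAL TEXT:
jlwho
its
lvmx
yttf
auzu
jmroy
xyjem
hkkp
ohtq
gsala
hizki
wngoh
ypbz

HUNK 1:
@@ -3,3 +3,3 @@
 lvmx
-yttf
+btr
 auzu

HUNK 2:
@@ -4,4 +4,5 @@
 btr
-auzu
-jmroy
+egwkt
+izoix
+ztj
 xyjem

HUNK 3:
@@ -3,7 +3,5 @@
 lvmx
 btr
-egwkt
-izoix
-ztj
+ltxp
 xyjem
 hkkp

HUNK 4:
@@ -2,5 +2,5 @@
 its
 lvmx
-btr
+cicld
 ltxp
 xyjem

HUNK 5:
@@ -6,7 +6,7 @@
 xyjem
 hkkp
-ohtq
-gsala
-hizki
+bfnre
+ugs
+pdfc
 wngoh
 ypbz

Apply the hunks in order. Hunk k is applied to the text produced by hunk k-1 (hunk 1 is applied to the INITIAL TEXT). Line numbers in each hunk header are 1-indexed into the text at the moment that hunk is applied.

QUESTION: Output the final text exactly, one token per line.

Answer: jlwho
its
lvmx
cicld
ltxp
xyjem
hkkp
bfnre
ugs
pdfc
wngoh
ypbz

Derivation:
Hunk 1: at line 3 remove [yttf] add [btr] -> 13 lines: jlwho its lvmx btr auzu jmroy xyjem hkkp ohtq gsala hizki wngoh ypbz
Hunk 2: at line 4 remove [auzu,jmroy] add [egwkt,izoix,ztj] -> 14 lines: jlwho its lvmx btr egwkt izoix ztj xyjem hkkp ohtq gsala hizki wngoh ypbz
Hunk 3: at line 3 remove [egwkt,izoix,ztj] add [ltxp] -> 12 lines: jlwho its lvmx btr ltxp xyjem hkkp ohtq gsala hizki wngoh ypbz
Hunk 4: at line 2 remove [btr] add [cicld] -> 12 lines: jlwho its lvmx cicld ltxp xyjem hkkp ohtq gsala hizki wngoh ypbz
Hunk 5: at line 6 remove [ohtq,gsala,hizki] add [bfnre,ugs,pdfc] -> 12 lines: jlwho its lvmx cicld ltxp xyjem hkkp bfnre ugs pdfc wngoh ypbz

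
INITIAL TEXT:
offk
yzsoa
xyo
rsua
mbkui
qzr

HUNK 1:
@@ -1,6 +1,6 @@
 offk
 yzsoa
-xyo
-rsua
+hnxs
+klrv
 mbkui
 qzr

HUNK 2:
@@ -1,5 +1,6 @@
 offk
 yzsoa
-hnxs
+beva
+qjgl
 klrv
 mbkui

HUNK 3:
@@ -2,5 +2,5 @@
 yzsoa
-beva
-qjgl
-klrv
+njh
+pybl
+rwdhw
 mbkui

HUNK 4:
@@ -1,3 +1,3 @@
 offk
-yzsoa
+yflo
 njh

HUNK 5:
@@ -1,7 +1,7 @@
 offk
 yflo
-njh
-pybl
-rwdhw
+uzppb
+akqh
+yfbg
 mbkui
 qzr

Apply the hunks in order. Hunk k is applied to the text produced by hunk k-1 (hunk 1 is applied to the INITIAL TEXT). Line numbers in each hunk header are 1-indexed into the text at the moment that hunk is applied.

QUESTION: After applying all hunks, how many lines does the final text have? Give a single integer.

Hunk 1: at line 1 remove [xyo,rsua] add [hnxs,klrv] -> 6 lines: offk yzsoa hnxs klrv mbkui qzr
Hunk 2: at line 1 remove [hnxs] add [beva,qjgl] -> 7 lines: offk yzsoa beva qjgl klrv mbkui qzr
Hunk 3: at line 2 remove [beva,qjgl,klrv] add [njh,pybl,rwdhw] -> 7 lines: offk yzsoa njh pybl rwdhw mbkui qzr
Hunk 4: at line 1 remove [yzsoa] add [yflo] -> 7 lines: offk yflo njh pybl rwdhw mbkui qzr
Hunk 5: at line 1 remove [njh,pybl,rwdhw] add [uzppb,akqh,yfbg] -> 7 lines: offk yflo uzppb akqh yfbg mbkui qzr
Final line count: 7

Answer: 7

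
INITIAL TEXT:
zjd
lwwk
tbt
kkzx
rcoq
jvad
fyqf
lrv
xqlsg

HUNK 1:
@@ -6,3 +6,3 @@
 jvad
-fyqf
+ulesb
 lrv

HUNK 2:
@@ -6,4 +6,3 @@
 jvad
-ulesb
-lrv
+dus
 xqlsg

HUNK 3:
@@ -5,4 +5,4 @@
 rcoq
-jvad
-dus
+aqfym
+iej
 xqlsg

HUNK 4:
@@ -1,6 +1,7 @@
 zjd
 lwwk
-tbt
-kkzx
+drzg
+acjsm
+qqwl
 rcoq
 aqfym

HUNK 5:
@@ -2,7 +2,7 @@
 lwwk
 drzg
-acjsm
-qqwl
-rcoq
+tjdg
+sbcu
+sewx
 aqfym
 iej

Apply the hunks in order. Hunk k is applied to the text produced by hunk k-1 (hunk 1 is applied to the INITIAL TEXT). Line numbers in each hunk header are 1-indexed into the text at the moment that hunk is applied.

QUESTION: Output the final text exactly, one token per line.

Answer: zjd
lwwk
drzg
tjdg
sbcu
sewx
aqfym
iej
xqlsg

Derivation:
Hunk 1: at line 6 remove [fyqf] add [ulesb] -> 9 lines: zjd lwwk tbt kkzx rcoq jvad ulesb lrv xqlsg
Hunk 2: at line 6 remove [ulesb,lrv] add [dus] -> 8 lines: zjd lwwk tbt kkzx rcoq jvad dus xqlsg
Hunk 3: at line 5 remove [jvad,dus] add [aqfym,iej] -> 8 lines: zjd lwwk tbt kkzx rcoq aqfym iej xqlsg
Hunk 4: at line 1 remove [tbt,kkzx] add [drzg,acjsm,qqwl] -> 9 lines: zjd lwwk drzg acjsm qqwl rcoq aqfym iej xqlsg
Hunk 5: at line 2 remove [acjsm,qqwl,rcoq] add [tjdg,sbcu,sewx] -> 9 lines: zjd lwwk drzg tjdg sbcu sewx aqfym iej xqlsg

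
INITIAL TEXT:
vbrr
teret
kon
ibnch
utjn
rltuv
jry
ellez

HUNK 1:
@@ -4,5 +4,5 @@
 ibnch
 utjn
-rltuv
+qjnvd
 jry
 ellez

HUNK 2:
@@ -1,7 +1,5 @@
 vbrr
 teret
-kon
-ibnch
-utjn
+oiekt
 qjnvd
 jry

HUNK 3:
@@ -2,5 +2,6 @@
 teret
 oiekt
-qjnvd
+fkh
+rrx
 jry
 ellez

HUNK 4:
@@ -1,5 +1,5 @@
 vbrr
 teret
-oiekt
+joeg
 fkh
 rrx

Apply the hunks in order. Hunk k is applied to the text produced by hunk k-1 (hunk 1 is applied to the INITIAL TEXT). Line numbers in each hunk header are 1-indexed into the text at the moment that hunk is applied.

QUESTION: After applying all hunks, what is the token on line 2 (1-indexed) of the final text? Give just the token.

Answer: teret

Derivation:
Hunk 1: at line 4 remove [rltuv] add [qjnvd] -> 8 lines: vbrr teret kon ibnch utjn qjnvd jry ellez
Hunk 2: at line 1 remove [kon,ibnch,utjn] add [oiekt] -> 6 lines: vbrr teret oiekt qjnvd jry ellez
Hunk 3: at line 2 remove [qjnvd] add [fkh,rrx] -> 7 lines: vbrr teret oiekt fkh rrx jry ellez
Hunk 4: at line 1 remove [oiekt] add [joeg] -> 7 lines: vbrr teret joeg fkh rrx jry ellez
Final line 2: teret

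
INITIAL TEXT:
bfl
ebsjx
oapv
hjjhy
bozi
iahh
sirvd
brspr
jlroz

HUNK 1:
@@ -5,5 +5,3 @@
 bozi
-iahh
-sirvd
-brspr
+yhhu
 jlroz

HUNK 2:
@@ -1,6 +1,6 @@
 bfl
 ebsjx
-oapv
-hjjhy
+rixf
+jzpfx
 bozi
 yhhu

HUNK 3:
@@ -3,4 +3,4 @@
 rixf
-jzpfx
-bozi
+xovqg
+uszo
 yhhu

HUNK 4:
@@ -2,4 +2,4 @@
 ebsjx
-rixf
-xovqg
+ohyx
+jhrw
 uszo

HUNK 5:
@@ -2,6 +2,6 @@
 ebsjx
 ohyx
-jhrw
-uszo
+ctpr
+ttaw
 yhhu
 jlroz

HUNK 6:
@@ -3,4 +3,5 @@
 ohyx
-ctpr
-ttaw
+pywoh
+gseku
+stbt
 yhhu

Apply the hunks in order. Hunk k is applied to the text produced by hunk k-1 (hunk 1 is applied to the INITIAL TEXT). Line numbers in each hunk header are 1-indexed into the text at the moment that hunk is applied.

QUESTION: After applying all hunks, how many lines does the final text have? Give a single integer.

Hunk 1: at line 5 remove [iahh,sirvd,brspr] add [yhhu] -> 7 lines: bfl ebsjx oapv hjjhy bozi yhhu jlroz
Hunk 2: at line 1 remove [oapv,hjjhy] add [rixf,jzpfx] -> 7 lines: bfl ebsjx rixf jzpfx bozi yhhu jlroz
Hunk 3: at line 3 remove [jzpfx,bozi] add [xovqg,uszo] -> 7 lines: bfl ebsjx rixf xovqg uszo yhhu jlroz
Hunk 4: at line 2 remove [rixf,xovqg] add [ohyx,jhrw] -> 7 lines: bfl ebsjx ohyx jhrw uszo yhhu jlroz
Hunk 5: at line 2 remove [jhrw,uszo] add [ctpr,ttaw] -> 7 lines: bfl ebsjx ohyx ctpr ttaw yhhu jlroz
Hunk 6: at line 3 remove [ctpr,ttaw] add [pywoh,gseku,stbt] -> 8 lines: bfl ebsjx ohyx pywoh gseku stbt yhhu jlroz
Final line count: 8

Answer: 8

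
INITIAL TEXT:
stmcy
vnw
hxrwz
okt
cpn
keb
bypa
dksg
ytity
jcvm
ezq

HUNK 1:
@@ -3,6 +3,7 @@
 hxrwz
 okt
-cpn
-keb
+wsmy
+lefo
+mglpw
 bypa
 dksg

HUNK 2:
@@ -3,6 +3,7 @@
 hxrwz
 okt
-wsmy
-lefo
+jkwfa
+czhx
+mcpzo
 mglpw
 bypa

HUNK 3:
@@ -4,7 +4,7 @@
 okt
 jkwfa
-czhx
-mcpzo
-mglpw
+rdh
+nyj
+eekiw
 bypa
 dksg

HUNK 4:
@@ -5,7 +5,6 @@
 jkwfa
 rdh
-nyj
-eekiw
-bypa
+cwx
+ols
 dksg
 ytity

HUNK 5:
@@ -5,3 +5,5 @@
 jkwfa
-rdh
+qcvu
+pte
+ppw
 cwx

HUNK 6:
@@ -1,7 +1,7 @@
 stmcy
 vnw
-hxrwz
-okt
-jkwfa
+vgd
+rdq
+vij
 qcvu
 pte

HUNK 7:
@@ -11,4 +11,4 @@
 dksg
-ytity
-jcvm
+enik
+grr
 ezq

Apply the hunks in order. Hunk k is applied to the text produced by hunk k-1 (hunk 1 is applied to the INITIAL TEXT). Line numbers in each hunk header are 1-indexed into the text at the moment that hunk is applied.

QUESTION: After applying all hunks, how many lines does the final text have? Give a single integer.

Answer: 14

Derivation:
Hunk 1: at line 3 remove [cpn,keb] add [wsmy,lefo,mglpw] -> 12 lines: stmcy vnw hxrwz okt wsmy lefo mglpw bypa dksg ytity jcvm ezq
Hunk 2: at line 3 remove [wsmy,lefo] add [jkwfa,czhx,mcpzo] -> 13 lines: stmcy vnw hxrwz okt jkwfa czhx mcpzo mglpw bypa dksg ytity jcvm ezq
Hunk 3: at line 4 remove [czhx,mcpzo,mglpw] add [rdh,nyj,eekiw] -> 13 lines: stmcy vnw hxrwz okt jkwfa rdh nyj eekiw bypa dksg ytity jcvm ezq
Hunk 4: at line 5 remove [nyj,eekiw,bypa] add [cwx,ols] -> 12 lines: stmcy vnw hxrwz okt jkwfa rdh cwx ols dksg ytity jcvm ezq
Hunk 5: at line 5 remove [rdh] add [qcvu,pte,ppw] -> 14 lines: stmcy vnw hxrwz okt jkwfa qcvu pte ppw cwx ols dksg ytity jcvm ezq
Hunk 6: at line 1 remove [hxrwz,okt,jkwfa] add [vgd,rdq,vij] -> 14 lines: stmcy vnw vgd rdq vij qcvu pte ppw cwx ols dksg ytity jcvm ezq
Hunk 7: at line 11 remove [ytity,jcvm] add [enik,grr] -> 14 lines: stmcy vnw vgd rdq vij qcvu pte ppw cwx ols dksg enik grr ezq
Final line count: 14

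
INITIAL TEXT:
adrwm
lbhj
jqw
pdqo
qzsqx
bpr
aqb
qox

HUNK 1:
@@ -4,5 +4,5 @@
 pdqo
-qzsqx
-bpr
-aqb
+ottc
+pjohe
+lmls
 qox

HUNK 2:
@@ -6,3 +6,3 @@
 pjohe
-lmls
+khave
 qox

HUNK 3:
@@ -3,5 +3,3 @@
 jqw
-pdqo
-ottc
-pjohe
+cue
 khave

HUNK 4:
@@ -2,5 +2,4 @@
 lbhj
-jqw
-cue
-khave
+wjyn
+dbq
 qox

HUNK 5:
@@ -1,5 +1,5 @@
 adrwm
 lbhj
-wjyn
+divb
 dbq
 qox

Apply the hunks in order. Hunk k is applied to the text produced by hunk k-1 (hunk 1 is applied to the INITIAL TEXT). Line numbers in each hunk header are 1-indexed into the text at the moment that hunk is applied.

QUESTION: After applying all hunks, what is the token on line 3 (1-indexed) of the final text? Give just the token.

Hunk 1: at line 4 remove [qzsqx,bpr,aqb] add [ottc,pjohe,lmls] -> 8 lines: adrwm lbhj jqw pdqo ottc pjohe lmls qox
Hunk 2: at line 6 remove [lmls] add [khave] -> 8 lines: adrwm lbhj jqw pdqo ottc pjohe khave qox
Hunk 3: at line 3 remove [pdqo,ottc,pjohe] add [cue] -> 6 lines: adrwm lbhj jqw cue khave qox
Hunk 4: at line 2 remove [jqw,cue,khave] add [wjyn,dbq] -> 5 lines: adrwm lbhj wjyn dbq qox
Hunk 5: at line 1 remove [wjyn] add [divb] -> 5 lines: adrwm lbhj divb dbq qox
Final line 3: divb

Answer: divb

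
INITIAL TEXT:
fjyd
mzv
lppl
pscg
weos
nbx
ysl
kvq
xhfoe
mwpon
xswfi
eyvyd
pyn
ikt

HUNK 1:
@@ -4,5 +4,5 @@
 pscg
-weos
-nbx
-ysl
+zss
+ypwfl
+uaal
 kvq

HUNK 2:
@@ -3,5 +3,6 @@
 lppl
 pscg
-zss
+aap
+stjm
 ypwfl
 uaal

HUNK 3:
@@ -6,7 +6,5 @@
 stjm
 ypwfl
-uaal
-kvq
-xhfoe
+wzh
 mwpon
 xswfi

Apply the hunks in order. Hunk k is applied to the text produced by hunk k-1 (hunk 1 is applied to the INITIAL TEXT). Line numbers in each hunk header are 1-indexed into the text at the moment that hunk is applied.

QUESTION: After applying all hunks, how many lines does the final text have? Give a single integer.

Hunk 1: at line 4 remove [weos,nbx,ysl] add [zss,ypwfl,uaal] -> 14 lines: fjyd mzv lppl pscg zss ypwfl uaal kvq xhfoe mwpon xswfi eyvyd pyn ikt
Hunk 2: at line 3 remove [zss] add [aap,stjm] -> 15 lines: fjyd mzv lppl pscg aap stjm ypwfl uaal kvq xhfoe mwpon xswfi eyvyd pyn ikt
Hunk 3: at line 6 remove [uaal,kvq,xhfoe] add [wzh] -> 13 lines: fjyd mzv lppl pscg aap stjm ypwfl wzh mwpon xswfi eyvyd pyn ikt
Final line count: 13

Answer: 13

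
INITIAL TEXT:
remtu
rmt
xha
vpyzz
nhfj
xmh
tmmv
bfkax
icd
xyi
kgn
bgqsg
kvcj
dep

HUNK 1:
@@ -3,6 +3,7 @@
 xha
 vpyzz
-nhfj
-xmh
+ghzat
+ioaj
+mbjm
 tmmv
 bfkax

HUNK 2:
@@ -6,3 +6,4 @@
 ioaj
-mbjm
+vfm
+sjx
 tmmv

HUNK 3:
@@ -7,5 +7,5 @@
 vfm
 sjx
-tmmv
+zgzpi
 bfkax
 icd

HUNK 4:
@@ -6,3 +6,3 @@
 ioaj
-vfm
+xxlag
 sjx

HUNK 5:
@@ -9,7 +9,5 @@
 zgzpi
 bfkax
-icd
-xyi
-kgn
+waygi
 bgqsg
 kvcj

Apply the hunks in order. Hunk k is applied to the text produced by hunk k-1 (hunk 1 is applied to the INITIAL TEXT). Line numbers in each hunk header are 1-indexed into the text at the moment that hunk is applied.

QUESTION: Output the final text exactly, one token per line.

Hunk 1: at line 3 remove [nhfj,xmh] add [ghzat,ioaj,mbjm] -> 15 lines: remtu rmt xha vpyzz ghzat ioaj mbjm tmmv bfkax icd xyi kgn bgqsg kvcj dep
Hunk 2: at line 6 remove [mbjm] add [vfm,sjx] -> 16 lines: remtu rmt xha vpyzz ghzat ioaj vfm sjx tmmv bfkax icd xyi kgn bgqsg kvcj dep
Hunk 3: at line 7 remove [tmmv] add [zgzpi] -> 16 lines: remtu rmt xha vpyzz ghzat ioaj vfm sjx zgzpi bfkax icd xyi kgn bgqsg kvcj dep
Hunk 4: at line 6 remove [vfm] add [xxlag] -> 16 lines: remtu rmt xha vpyzz ghzat ioaj xxlag sjx zgzpi bfkax icd xyi kgn bgqsg kvcj dep
Hunk 5: at line 9 remove [icd,xyi,kgn] add [waygi] -> 14 lines: remtu rmt xha vpyzz ghzat ioaj xxlag sjx zgzpi bfkax waygi bgqsg kvcj dep

Answer: remtu
rmt
xha
vpyzz
ghzat
ioaj
xxlag
sjx
zgzpi
bfkax
waygi
bgqsg
kvcj
dep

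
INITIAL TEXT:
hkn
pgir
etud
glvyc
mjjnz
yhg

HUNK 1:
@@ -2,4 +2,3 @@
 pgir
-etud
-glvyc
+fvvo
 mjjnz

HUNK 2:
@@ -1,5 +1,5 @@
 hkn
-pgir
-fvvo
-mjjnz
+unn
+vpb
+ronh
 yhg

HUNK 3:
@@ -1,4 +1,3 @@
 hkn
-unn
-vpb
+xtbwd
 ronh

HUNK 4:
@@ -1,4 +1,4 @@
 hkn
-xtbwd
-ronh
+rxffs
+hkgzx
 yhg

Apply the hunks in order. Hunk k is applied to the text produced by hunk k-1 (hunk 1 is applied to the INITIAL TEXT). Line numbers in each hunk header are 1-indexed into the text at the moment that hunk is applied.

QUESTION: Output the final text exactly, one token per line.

Hunk 1: at line 2 remove [etud,glvyc] add [fvvo] -> 5 lines: hkn pgir fvvo mjjnz yhg
Hunk 2: at line 1 remove [pgir,fvvo,mjjnz] add [unn,vpb,ronh] -> 5 lines: hkn unn vpb ronh yhg
Hunk 3: at line 1 remove [unn,vpb] add [xtbwd] -> 4 lines: hkn xtbwd ronh yhg
Hunk 4: at line 1 remove [xtbwd,ronh] add [rxffs,hkgzx] -> 4 lines: hkn rxffs hkgzx yhg

Answer: hkn
rxffs
hkgzx
yhg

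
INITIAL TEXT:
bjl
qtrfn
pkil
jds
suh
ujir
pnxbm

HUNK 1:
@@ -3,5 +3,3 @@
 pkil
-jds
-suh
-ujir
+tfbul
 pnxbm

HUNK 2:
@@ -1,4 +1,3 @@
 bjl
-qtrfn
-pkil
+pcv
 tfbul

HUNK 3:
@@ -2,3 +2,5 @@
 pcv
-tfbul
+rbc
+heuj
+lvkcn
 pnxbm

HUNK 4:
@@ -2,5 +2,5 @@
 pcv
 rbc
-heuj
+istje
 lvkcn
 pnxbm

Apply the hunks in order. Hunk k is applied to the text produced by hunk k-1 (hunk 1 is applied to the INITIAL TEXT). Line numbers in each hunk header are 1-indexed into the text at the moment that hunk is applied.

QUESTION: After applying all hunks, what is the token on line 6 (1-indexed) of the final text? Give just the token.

Hunk 1: at line 3 remove [jds,suh,ujir] add [tfbul] -> 5 lines: bjl qtrfn pkil tfbul pnxbm
Hunk 2: at line 1 remove [qtrfn,pkil] add [pcv] -> 4 lines: bjl pcv tfbul pnxbm
Hunk 3: at line 2 remove [tfbul] add [rbc,heuj,lvkcn] -> 6 lines: bjl pcv rbc heuj lvkcn pnxbm
Hunk 4: at line 2 remove [heuj] add [istje] -> 6 lines: bjl pcv rbc istje lvkcn pnxbm
Final line 6: pnxbm

Answer: pnxbm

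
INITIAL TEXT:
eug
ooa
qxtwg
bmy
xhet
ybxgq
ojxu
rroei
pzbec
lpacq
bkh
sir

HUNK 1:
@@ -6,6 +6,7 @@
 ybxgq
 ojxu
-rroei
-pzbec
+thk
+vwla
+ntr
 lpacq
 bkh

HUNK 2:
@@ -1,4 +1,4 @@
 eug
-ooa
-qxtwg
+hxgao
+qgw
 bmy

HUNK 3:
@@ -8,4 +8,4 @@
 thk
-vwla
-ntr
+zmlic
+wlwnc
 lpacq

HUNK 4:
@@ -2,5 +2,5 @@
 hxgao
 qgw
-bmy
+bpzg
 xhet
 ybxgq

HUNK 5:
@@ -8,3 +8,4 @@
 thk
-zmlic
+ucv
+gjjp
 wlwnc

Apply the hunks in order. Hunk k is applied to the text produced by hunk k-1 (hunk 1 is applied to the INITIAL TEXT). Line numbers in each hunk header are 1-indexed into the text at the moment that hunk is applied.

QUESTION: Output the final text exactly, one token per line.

Hunk 1: at line 6 remove [rroei,pzbec] add [thk,vwla,ntr] -> 13 lines: eug ooa qxtwg bmy xhet ybxgq ojxu thk vwla ntr lpacq bkh sir
Hunk 2: at line 1 remove [ooa,qxtwg] add [hxgao,qgw] -> 13 lines: eug hxgao qgw bmy xhet ybxgq ojxu thk vwla ntr lpacq bkh sir
Hunk 3: at line 8 remove [vwla,ntr] add [zmlic,wlwnc] -> 13 lines: eug hxgao qgw bmy xhet ybxgq ojxu thk zmlic wlwnc lpacq bkh sir
Hunk 4: at line 2 remove [bmy] add [bpzg] -> 13 lines: eug hxgao qgw bpzg xhet ybxgq ojxu thk zmlic wlwnc lpacq bkh sir
Hunk 5: at line 8 remove [zmlic] add [ucv,gjjp] -> 14 lines: eug hxgao qgw bpzg xhet ybxgq ojxu thk ucv gjjp wlwnc lpacq bkh sir

Answer: eug
hxgao
qgw
bpzg
xhet
ybxgq
ojxu
thk
ucv
gjjp
wlwnc
lpacq
bkh
sir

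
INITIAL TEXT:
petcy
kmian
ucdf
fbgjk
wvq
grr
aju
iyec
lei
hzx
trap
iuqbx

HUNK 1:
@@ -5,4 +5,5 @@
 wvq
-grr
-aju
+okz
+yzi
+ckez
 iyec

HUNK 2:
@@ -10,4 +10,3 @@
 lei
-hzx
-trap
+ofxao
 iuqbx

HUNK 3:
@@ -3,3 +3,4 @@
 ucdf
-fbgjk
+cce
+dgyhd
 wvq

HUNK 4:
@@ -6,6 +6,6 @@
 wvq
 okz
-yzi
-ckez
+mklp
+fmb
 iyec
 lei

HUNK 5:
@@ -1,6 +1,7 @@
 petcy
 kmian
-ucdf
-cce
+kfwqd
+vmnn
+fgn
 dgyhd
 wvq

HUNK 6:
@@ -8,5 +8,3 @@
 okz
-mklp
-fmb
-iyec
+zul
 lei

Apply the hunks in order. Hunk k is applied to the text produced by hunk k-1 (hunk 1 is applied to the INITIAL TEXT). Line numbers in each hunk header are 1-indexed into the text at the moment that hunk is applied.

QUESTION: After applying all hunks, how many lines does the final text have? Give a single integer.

Answer: 12

Derivation:
Hunk 1: at line 5 remove [grr,aju] add [okz,yzi,ckez] -> 13 lines: petcy kmian ucdf fbgjk wvq okz yzi ckez iyec lei hzx trap iuqbx
Hunk 2: at line 10 remove [hzx,trap] add [ofxao] -> 12 lines: petcy kmian ucdf fbgjk wvq okz yzi ckez iyec lei ofxao iuqbx
Hunk 3: at line 3 remove [fbgjk] add [cce,dgyhd] -> 13 lines: petcy kmian ucdf cce dgyhd wvq okz yzi ckez iyec lei ofxao iuqbx
Hunk 4: at line 6 remove [yzi,ckez] add [mklp,fmb] -> 13 lines: petcy kmian ucdf cce dgyhd wvq okz mklp fmb iyec lei ofxao iuqbx
Hunk 5: at line 1 remove [ucdf,cce] add [kfwqd,vmnn,fgn] -> 14 lines: petcy kmian kfwqd vmnn fgn dgyhd wvq okz mklp fmb iyec lei ofxao iuqbx
Hunk 6: at line 8 remove [mklp,fmb,iyec] add [zul] -> 12 lines: petcy kmian kfwqd vmnn fgn dgyhd wvq okz zul lei ofxao iuqbx
Final line count: 12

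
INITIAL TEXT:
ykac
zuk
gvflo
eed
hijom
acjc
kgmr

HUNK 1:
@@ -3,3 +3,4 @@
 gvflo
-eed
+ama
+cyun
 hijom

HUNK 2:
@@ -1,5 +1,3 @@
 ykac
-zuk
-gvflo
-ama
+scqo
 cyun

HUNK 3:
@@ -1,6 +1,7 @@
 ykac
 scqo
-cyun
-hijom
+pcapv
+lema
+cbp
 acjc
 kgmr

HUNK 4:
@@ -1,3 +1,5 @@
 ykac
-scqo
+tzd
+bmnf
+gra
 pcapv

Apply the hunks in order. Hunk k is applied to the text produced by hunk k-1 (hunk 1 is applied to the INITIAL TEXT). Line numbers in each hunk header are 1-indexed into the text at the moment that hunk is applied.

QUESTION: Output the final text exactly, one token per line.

Answer: ykac
tzd
bmnf
gra
pcapv
lema
cbp
acjc
kgmr

Derivation:
Hunk 1: at line 3 remove [eed] add [ama,cyun] -> 8 lines: ykac zuk gvflo ama cyun hijom acjc kgmr
Hunk 2: at line 1 remove [zuk,gvflo,ama] add [scqo] -> 6 lines: ykac scqo cyun hijom acjc kgmr
Hunk 3: at line 1 remove [cyun,hijom] add [pcapv,lema,cbp] -> 7 lines: ykac scqo pcapv lema cbp acjc kgmr
Hunk 4: at line 1 remove [scqo] add [tzd,bmnf,gra] -> 9 lines: ykac tzd bmnf gra pcapv lema cbp acjc kgmr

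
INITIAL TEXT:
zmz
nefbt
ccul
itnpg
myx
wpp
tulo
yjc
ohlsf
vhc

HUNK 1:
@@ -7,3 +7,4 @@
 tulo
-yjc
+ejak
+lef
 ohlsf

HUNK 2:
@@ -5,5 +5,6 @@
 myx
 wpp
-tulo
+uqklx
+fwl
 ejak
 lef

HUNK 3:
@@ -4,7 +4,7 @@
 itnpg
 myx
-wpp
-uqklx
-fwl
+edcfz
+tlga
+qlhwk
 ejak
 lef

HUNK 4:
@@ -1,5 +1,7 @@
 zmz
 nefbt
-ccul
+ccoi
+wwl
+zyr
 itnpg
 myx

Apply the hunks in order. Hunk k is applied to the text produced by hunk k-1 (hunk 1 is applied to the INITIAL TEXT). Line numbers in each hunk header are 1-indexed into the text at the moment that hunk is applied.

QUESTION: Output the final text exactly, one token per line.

Hunk 1: at line 7 remove [yjc] add [ejak,lef] -> 11 lines: zmz nefbt ccul itnpg myx wpp tulo ejak lef ohlsf vhc
Hunk 2: at line 5 remove [tulo] add [uqklx,fwl] -> 12 lines: zmz nefbt ccul itnpg myx wpp uqklx fwl ejak lef ohlsf vhc
Hunk 3: at line 4 remove [wpp,uqklx,fwl] add [edcfz,tlga,qlhwk] -> 12 lines: zmz nefbt ccul itnpg myx edcfz tlga qlhwk ejak lef ohlsf vhc
Hunk 4: at line 1 remove [ccul] add [ccoi,wwl,zyr] -> 14 lines: zmz nefbt ccoi wwl zyr itnpg myx edcfz tlga qlhwk ejak lef ohlsf vhc

Answer: zmz
nefbt
ccoi
wwl
zyr
itnpg
myx
edcfz
tlga
qlhwk
ejak
lef
ohlsf
vhc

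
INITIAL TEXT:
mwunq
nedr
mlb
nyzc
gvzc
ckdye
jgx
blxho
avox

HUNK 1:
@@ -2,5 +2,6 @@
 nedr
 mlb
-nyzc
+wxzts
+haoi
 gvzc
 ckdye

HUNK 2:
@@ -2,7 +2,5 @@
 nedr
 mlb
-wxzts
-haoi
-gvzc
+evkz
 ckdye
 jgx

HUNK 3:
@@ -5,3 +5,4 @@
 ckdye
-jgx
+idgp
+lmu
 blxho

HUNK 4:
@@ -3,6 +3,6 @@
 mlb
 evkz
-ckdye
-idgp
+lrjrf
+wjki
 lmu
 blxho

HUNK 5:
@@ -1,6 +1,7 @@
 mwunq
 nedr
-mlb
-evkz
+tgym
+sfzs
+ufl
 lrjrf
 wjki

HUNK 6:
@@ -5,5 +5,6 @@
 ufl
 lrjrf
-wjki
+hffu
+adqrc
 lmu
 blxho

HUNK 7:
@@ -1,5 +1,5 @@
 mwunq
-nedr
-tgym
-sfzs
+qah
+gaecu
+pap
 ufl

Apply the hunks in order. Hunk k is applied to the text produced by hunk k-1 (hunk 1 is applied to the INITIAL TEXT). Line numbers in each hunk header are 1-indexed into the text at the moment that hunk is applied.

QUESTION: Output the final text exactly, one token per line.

Hunk 1: at line 2 remove [nyzc] add [wxzts,haoi] -> 10 lines: mwunq nedr mlb wxzts haoi gvzc ckdye jgx blxho avox
Hunk 2: at line 2 remove [wxzts,haoi,gvzc] add [evkz] -> 8 lines: mwunq nedr mlb evkz ckdye jgx blxho avox
Hunk 3: at line 5 remove [jgx] add [idgp,lmu] -> 9 lines: mwunq nedr mlb evkz ckdye idgp lmu blxho avox
Hunk 4: at line 3 remove [ckdye,idgp] add [lrjrf,wjki] -> 9 lines: mwunq nedr mlb evkz lrjrf wjki lmu blxho avox
Hunk 5: at line 1 remove [mlb,evkz] add [tgym,sfzs,ufl] -> 10 lines: mwunq nedr tgym sfzs ufl lrjrf wjki lmu blxho avox
Hunk 6: at line 5 remove [wjki] add [hffu,adqrc] -> 11 lines: mwunq nedr tgym sfzs ufl lrjrf hffu adqrc lmu blxho avox
Hunk 7: at line 1 remove [nedr,tgym,sfzs] add [qah,gaecu,pap] -> 11 lines: mwunq qah gaecu pap ufl lrjrf hffu adqrc lmu blxho avox

Answer: mwunq
qah
gaecu
pap
ufl
lrjrf
hffu
adqrc
lmu
blxho
avox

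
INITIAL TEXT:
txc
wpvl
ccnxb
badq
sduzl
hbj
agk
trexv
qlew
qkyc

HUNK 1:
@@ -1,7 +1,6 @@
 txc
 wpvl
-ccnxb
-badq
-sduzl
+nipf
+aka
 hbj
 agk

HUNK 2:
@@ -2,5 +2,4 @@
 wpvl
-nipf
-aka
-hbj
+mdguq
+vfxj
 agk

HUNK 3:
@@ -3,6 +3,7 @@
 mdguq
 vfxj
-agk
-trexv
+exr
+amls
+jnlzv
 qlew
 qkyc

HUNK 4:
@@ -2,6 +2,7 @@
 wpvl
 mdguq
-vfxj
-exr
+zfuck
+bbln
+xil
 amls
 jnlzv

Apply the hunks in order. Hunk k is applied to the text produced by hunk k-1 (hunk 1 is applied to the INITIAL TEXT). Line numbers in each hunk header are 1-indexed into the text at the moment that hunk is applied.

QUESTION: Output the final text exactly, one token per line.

Hunk 1: at line 1 remove [ccnxb,badq,sduzl] add [nipf,aka] -> 9 lines: txc wpvl nipf aka hbj agk trexv qlew qkyc
Hunk 2: at line 2 remove [nipf,aka,hbj] add [mdguq,vfxj] -> 8 lines: txc wpvl mdguq vfxj agk trexv qlew qkyc
Hunk 3: at line 3 remove [agk,trexv] add [exr,amls,jnlzv] -> 9 lines: txc wpvl mdguq vfxj exr amls jnlzv qlew qkyc
Hunk 4: at line 2 remove [vfxj,exr] add [zfuck,bbln,xil] -> 10 lines: txc wpvl mdguq zfuck bbln xil amls jnlzv qlew qkyc

Answer: txc
wpvl
mdguq
zfuck
bbln
xil
amls
jnlzv
qlew
qkyc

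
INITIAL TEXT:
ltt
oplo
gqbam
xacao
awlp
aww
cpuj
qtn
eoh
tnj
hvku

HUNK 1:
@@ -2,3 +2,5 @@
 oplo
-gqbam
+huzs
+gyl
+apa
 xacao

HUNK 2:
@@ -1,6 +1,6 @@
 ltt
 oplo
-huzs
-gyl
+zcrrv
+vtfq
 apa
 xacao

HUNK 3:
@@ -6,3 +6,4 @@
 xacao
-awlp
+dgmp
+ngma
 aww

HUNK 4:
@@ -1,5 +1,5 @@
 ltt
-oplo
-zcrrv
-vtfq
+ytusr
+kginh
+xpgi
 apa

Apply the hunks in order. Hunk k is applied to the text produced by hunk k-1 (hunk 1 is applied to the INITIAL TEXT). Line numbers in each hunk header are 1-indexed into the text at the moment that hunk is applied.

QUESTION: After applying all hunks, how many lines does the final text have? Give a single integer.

Answer: 14

Derivation:
Hunk 1: at line 2 remove [gqbam] add [huzs,gyl,apa] -> 13 lines: ltt oplo huzs gyl apa xacao awlp aww cpuj qtn eoh tnj hvku
Hunk 2: at line 1 remove [huzs,gyl] add [zcrrv,vtfq] -> 13 lines: ltt oplo zcrrv vtfq apa xacao awlp aww cpuj qtn eoh tnj hvku
Hunk 3: at line 6 remove [awlp] add [dgmp,ngma] -> 14 lines: ltt oplo zcrrv vtfq apa xacao dgmp ngma aww cpuj qtn eoh tnj hvku
Hunk 4: at line 1 remove [oplo,zcrrv,vtfq] add [ytusr,kginh,xpgi] -> 14 lines: ltt ytusr kginh xpgi apa xacao dgmp ngma aww cpuj qtn eoh tnj hvku
Final line count: 14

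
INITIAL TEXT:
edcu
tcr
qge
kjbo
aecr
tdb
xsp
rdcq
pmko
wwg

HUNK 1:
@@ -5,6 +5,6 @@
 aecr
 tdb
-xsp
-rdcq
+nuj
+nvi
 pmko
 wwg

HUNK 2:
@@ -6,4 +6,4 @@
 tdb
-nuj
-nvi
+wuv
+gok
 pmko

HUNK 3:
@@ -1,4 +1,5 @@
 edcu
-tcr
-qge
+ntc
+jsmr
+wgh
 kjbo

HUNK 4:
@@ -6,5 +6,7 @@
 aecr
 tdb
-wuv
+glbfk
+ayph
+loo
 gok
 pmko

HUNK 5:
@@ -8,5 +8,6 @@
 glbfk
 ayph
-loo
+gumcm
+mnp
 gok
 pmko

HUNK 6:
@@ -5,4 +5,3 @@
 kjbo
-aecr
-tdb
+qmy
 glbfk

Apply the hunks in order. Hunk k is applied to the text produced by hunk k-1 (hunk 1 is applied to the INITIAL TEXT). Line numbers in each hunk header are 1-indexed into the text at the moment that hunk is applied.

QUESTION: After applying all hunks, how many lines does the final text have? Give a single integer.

Answer: 13

Derivation:
Hunk 1: at line 5 remove [xsp,rdcq] add [nuj,nvi] -> 10 lines: edcu tcr qge kjbo aecr tdb nuj nvi pmko wwg
Hunk 2: at line 6 remove [nuj,nvi] add [wuv,gok] -> 10 lines: edcu tcr qge kjbo aecr tdb wuv gok pmko wwg
Hunk 3: at line 1 remove [tcr,qge] add [ntc,jsmr,wgh] -> 11 lines: edcu ntc jsmr wgh kjbo aecr tdb wuv gok pmko wwg
Hunk 4: at line 6 remove [wuv] add [glbfk,ayph,loo] -> 13 lines: edcu ntc jsmr wgh kjbo aecr tdb glbfk ayph loo gok pmko wwg
Hunk 5: at line 8 remove [loo] add [gumcm,mnp] -> 14 lines: edcu ntc jsmr wgh kjbo aecr tdb glbfk ayph gumcm mnp gok pmko wwg
Hunk 6: at line 5 remove [aecr,tdb] add [qmy] -> 13 lines: edcu ntc jsmr wgh kjbo qmy glbfk ayph gumcm mnp gok pmko wwg
Final line count: 13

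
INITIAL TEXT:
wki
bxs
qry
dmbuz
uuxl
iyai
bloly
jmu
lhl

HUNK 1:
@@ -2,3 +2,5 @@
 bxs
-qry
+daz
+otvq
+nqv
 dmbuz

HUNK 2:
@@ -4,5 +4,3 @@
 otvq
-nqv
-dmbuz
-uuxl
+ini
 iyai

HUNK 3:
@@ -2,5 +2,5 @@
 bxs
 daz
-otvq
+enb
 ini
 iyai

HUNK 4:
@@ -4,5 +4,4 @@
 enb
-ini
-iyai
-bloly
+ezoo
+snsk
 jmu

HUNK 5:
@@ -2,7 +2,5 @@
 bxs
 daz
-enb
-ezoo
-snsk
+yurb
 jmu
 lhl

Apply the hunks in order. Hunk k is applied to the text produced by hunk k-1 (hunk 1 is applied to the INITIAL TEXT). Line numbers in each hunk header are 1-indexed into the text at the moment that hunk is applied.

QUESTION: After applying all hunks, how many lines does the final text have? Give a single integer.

Answer: 6

Derivation:
Hunk 1: at line 2 remove [qry] add [daz,otvq,nqv] -> 11 lines: wki bxs daz otvq nqv dmbuz uuxl iyai bloly jmu lhl
Hunk 2: at line 4 remove [nqv,dmbuz,uuxl] add [ini] -> 9 lines: wki bxs daz otvq ini iyai bloly jmu lhl
Hunk 3: at line 2 remove [otvq] add [enb] -> 9 lines: wki bxs daz enb ini iyai bloly jmu lhl
Hunk 4: at line 4 remove [ini,iyai,bloly] add [ezoo,snsk] -> 8 lines: wki bxs daz enb ezoo snsk jmu lhl
Hunk 5: at line 2 remove [enb,ezoo,snsk] add [yurb] -> 6 lines: wki bxs daz yurb jmu lhl
Final line count: 6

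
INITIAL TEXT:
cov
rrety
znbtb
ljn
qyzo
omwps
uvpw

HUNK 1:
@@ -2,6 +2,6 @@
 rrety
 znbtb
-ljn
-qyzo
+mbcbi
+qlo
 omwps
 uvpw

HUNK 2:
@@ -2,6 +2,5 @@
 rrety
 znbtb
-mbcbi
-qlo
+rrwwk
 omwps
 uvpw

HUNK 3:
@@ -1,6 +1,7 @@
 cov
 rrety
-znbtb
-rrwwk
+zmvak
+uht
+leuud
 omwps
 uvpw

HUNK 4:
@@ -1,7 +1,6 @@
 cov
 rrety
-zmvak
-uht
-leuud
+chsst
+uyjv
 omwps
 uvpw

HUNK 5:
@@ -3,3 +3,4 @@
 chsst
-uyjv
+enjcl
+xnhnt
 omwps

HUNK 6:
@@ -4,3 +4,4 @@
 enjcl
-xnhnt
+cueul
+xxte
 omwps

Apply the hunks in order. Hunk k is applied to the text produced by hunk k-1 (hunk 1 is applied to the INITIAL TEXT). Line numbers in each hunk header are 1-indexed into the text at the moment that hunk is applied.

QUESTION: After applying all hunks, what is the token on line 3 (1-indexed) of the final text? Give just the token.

Answer: chsst

Derivation:
Hunk 1: at line 2 remove [ljn,qyzo] add [mbcbi,qlo] -> 7 lines: cov rrety znbtb mbcbi qlo omwps uvpw
Hunk 2: at line 2 remove [mbcbi,qlo] add [rrwwk] -> 6 lines: cov rrety znbtb rrwwk omwps uvpw
Hunk 3: at line 1 remove [znbtb,rrwwk] add [zmvak,uht,leuud] -> 7 lines: cov rrety zmvak uht leuud omwps uvpw
Hunk 4: at line 1 remove [zmvak,uht,leuud] add [chsst,uyjv] -> 6 lines: cov rrety chsst uyjv omwps uvpw
Hunk 5: at line 3 remove [uyjv] add [enjcl,xnhnt] -> 7 lines: cov rrety chsst enjcl xnhnt omwps uvpw
Hunk 6: at line 4 remove [xnhnt] add [cueul,xxte] -> 8 lines: cov rrety chsst enjcl cueul xxte omwps uvpw
Final line 3: chsst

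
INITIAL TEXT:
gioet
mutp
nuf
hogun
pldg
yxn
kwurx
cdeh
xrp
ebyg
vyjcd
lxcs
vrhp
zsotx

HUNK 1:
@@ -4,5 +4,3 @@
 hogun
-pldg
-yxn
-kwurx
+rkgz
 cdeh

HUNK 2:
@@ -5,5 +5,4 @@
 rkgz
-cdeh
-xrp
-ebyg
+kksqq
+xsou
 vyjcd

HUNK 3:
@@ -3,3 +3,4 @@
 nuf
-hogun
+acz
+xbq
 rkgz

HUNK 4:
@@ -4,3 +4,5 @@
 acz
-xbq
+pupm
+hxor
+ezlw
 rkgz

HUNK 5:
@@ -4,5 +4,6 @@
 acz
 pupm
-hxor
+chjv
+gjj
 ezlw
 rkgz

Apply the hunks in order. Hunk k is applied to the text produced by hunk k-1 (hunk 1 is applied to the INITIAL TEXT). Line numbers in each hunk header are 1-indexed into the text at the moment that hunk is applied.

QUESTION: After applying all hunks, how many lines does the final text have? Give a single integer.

Hunk 1: at line 4 remove [pldg,yxn,kwurx] add [rkgz] -> 12 lines: gioet mutp nuf hogun rkgz cdeh xrp ebyg vyjcd lxcs vrhp zsotx
Hunk 2: at line 5 remove [cdeh,xrp,ebyg] add [kksqq,xsou] -> 11 lines: gioet mutp nuf hogun rkgz kksqq xsou vyjcd lxcs vrhp zsotx
Hunk 3: at line 3 remove [hogun] add [acz,xbq] -> 12 lines: gioet mutp nuf acz xbq rkgz kksqq xsou vyjcd lxcs vrhp zsotx
Hunk 4: at line 4 remove [xbq] add [pupm,hxor,ezlw] -> 14 lines: gioet mutp nuf acz pupm hxor ezlw rkgz kksqq xsou vyjcd lxcs vrhp zsotx
Hunk 5: at line 4 remove [hxor] add [chjv,gjj] -> 15 lines: gioet mutp nuf acz pupm chjv gjj ezlw rkgz kksqq xsou vyjcd lxcs vrhp zsotx
Final line count: 15

Answer: 15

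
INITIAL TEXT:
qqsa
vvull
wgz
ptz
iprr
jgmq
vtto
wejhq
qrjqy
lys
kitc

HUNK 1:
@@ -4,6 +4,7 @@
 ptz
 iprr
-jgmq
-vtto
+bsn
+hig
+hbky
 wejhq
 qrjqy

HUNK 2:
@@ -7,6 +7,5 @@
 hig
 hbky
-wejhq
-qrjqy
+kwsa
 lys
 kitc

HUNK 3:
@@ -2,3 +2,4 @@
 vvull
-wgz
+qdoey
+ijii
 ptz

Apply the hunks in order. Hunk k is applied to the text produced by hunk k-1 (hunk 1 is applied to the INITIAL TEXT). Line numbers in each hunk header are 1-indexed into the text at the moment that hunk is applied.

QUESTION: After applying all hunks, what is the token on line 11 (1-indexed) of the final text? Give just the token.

Answer: lys

Derivation:
Hunk 1: at line 4 remove [jgmq,vtto] add [bsn,hig,hbky] -> 12 lines: qqsa vvull wgz ptz iprr bsn hig hbky wejhq qrjqy lys kitc
Hunk 2: at line 7 remove [wejhq,qrjqy] add [kwsa] -> 11 lines: qqsa vvull wgz ptz iprr bsn hig hbky kwsa lys kitc
Hunk 3: at line 2 remove [wgz] add [qdoey,ijii] -> 12 lines: qqsa vvull qdoey ijii ptz iprr bsn hig hbky kwsa lys kitc
Final line 11: lys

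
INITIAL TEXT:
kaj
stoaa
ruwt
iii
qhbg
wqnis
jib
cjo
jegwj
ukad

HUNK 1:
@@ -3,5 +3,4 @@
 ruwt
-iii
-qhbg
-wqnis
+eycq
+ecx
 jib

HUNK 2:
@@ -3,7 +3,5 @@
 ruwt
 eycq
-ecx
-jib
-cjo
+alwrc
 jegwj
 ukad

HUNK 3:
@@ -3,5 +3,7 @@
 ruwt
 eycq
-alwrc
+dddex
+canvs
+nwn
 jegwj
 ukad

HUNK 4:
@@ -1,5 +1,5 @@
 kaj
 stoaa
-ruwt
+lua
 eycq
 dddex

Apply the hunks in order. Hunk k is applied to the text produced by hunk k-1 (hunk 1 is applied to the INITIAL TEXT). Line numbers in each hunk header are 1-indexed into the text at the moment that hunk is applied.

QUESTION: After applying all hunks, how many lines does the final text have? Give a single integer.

Hunk 1: at line 3 remove [iii,qhbg,wqnis] add [eycq,ecx] -> 9 lines: kaj stoaa ruwt eycq ecx jib cjo jegwj ukad
Hunk 2: at line 3 remove [ecx,jib,cjo] add [alwrc] -> 7 lines: kaj stoaa ruwt eycq alwrc jegwj ukad
Hunk 3: at line 3 remove [alwrc] add [dddex,canvs,nwn] -> 9 lines: kaj stoaa ruwt eycq dddex canvs nwn jegwj ukad
Hunk 4: at line 1 remove [ruwt] add [lua] -> 9 lines: kaj stoaa lua eycq dddex canvs nwn jegwj ukad
Final line count: 9

Answer: 9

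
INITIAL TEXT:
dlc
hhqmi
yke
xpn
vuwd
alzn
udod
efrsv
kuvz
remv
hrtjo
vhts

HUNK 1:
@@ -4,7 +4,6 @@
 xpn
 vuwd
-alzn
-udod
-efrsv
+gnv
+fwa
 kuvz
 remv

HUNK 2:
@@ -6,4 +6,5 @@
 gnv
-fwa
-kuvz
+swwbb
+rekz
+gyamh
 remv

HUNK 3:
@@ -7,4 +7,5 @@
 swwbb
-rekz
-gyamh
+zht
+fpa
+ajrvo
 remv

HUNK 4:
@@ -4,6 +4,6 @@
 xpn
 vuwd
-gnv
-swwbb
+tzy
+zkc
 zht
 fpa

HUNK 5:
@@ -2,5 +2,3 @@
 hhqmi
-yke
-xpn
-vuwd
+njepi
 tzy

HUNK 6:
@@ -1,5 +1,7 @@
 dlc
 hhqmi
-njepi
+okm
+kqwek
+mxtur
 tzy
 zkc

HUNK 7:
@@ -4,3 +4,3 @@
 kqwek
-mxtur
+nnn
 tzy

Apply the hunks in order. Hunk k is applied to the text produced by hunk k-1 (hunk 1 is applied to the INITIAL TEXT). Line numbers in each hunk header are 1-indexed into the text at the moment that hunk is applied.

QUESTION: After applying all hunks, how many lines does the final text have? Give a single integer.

Answer: 13

Derivation:
Hunk 1: at line 4 remove [alzn,udod,efrsv] add [gnv,fwa] -> 11 lines: dlc hhqmi yke xpn vuwd gnv fwa kuvz remv hrtjo vhts
Hunk 2: at line 6 remove [fwa,kuvz] add [swwbb,rekz,gyamh] -> 12 lines: dlc hhqmi yke xpn vuwd gnv swwbb rekz gyamh remv hrtjo vhts
Hunk 3: at line 7 remove [rekz,gyamh] add [zht,fpa,ajrvo] -> 13 lines: dlc hhqmi yke xpn vuwd gnv swwbb zht fpa ajrvo remv hrtjo vhts
Hunk 4: at line 4 remove [gnv,swwbb] add [tzy,zkc] -> 13 lines: dlc hhqmi yke xpn vuwd tzy zkc zht fpa ajrvo remv hrtjo vhts
Hunk 5: at line 2 remove [yke,xpn,vuwd] add [njepi] -> 11 lines: dlc hhqmi njepi tzy zkc zht fpa ajrvo remv hrtjo vhts
Hunk 6: at line 1 remove [njepi] add [okm,kqwek,mxtur] -> 13 lines: dlc hhqmi okm kqwek mxtur tzy zkc zht fpa ajrvo remv hrtjo vhts
Hunk 7: at line 4 remove [mxtur] add [nnn] -> 13 lines: dlc hhqmi okm kqwek nnn tzy zkc zht fpa ajrvo remv hrtjo vhts
Final line count: 13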